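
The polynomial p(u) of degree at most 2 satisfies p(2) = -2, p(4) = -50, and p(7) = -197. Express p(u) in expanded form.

Write p(u) = au^2 + bu + c. Substituting each data point gives a linear system:
  4a + 2b + c = -2
  16a + 4b + c = -50
  49a + 7b + c = -197
Solving the system yields a = -5, b = 6, c = 6.
So p(u) = -5u^2 + 6u + 6.
Check: p(4) = -50. ✓

p(u) = -5u^2 + 6u + 6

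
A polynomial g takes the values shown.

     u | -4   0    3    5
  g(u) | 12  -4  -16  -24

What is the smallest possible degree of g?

Divided differences on the nodes -4, 0, 3, 5:
  order 0: 12  -4  -16  -24
  order 1: -4  -4  -4
  order 2: 0  0
  order 3: 0
The order-1 divided differences are all -4 (nonzero) and every higher order vanishes, so the data lies on a polynomial of degree exactly 1.

1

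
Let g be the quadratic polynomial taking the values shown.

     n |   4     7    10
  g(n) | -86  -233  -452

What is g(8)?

Forward differences of the values at n = 4, 7, 10:
  g  : -86  -233  -452
  Δ  : -147  -219
  Δ^2: -72
The second differences are constant, confirming degree 2.
Interpolating (Newton forward form) and evaluating at n = 8 gives g(8) = -298.

-298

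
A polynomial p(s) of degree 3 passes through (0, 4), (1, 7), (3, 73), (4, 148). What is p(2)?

Using the Lagrange interpolation formula with nodes 0, 1, 3, 4:
  L_0(s) = (s - 1)(s - 3)(s - 4) / -12
  L_1(s) = s(s - 3)(s - 4) / 6
  L_2(s) = s(s - 1)(s - 4) / -6
  L_3(s) = s(s - 1)(s - 3) / 12
Then p(s) = 4·L_0(s) + 7·L_1(s) + 73·L_2(s) + 148·L_3(s).
Expanding and collecting terms gives p(s) = s^3 + 6s^2 - 4s + 4.
Evaluating at s = 2: p(2) = 28.

28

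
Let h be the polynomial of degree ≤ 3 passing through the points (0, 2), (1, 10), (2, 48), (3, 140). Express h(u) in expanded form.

h(u) = 4u^3 + 3u^2 + u + 2

Using the Lagrange interpolation formula with nodes 0, 1, 2, 3:
  L_0(u) = (u - 1)(u - 2)(u - 3) / -6
  L_1(u) = u(u - 2)(u - 3) / 2
  L_2(u) = u(u - 1)(u - 3) / -2
  L_3(u) = u(u - 1)(u - 2) / 6
Then h(u) = 2·L_0(u) + 10·L_1(u) + 48·L_2(u) + 140·L_3(u).
Expanding and collecting terms gives h(u) = 4u^3 + 3u^2 + u + 2.
Check: h(1) = 10. ✓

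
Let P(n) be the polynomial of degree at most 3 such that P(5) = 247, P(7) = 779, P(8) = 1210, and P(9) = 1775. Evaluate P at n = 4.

110

Write P(n) = an^3 + bn^2 + cn + d. Substituting each data point gives a linear system:
  125a + 25b + 5c + d = 247
  343a + 49b + 7c + d = 779
  512a + 64b + 8c + d = 1210
  729a + 81b + 9c + d = 1775
Solving the system yields a = 3, b = -5, c = -1, d = 2.
So P(n) = 3n^3 - 5n^2 - n + 2.
Then P(4) = 110.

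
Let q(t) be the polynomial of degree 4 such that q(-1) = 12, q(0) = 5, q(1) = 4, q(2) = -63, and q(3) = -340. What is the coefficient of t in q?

2

Write q(t) = at^4 + bt^3 + ct^2 + dt + e. Substituting each data point gives a linear system:
  a - b + c - d + e = 12
  e = 5
  a + b + c + d + e = 4
  16a + 8b + 4c + 2d + e = -63
  81a + 27b + 9c + 3d + e = -340
Solving the system yields a = -3, b = -6, c = 6, d = 2, e = 5.
So q(t) = -3t^4 - 6t^3 + 6t^2 + 2t + 5.
The coefficient of t is 2.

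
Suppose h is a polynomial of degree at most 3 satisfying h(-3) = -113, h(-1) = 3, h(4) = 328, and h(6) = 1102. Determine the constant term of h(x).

4

Write h(x) = ax^3 + bx^2 + cx + d. Substituting each data point gives a linear system:
  -27a + 9b - 3c + d = -113
  -a + b - c + d = 3
  64a + 16b + 4c + d = 328
  216a + 36b + 6c + d = 1102
Solving the system yields a = 5, b = 1, c = -3, d = 4.
So h(x) = 5x^3 + x^2 - 3x + 4.
The constant term is 4.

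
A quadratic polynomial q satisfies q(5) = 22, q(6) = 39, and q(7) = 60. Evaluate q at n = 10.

147

Using the Lagrange interpolation formula with nodes 5, 6, 7:
  L_0(n) = (n - 6)(n - 7) / 2
  L_1(n) = (n - 5)(n - 7) / -1
  L_2(n) = (n - 5)(n - 6) / 2
Then q(n) = 22·L_0(n) + 39·L_1(n) + 60·L_2(n).
Expanding and collecting terms gives q(n) = 2n^2 - 5n - 3.
Evaluating at n = 10: q(10) = 147.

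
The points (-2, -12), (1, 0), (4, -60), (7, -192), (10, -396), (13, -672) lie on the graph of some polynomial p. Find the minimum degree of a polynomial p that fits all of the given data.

Forward differences of the values at s = -2, 1, 4, 7, 10, 13:
  p  : -12  0  -60  -192  -396  -672
  Δ  : 12  -60  -132  -204  -276
  Δ^2: -72  -72  -72  -72
  Δ^3: 0  0  0
  Δ^4: 0  0
  Δ^5: 0
The second differences are constant (-72) and nonzero, while all higher differences vanish, so the minimal degree is 2.

2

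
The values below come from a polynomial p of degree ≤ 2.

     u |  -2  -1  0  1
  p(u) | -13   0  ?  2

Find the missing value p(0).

5

On equispaced nodes a degree-2 polynomial has vanishing third forward difference, so
  - p(-2) + 3·p(-1) - 3·p(0) + p(1) = 0.
Substituting the known values and solving for p(0):
  -3·p(0) = -15
  p(0) = 5.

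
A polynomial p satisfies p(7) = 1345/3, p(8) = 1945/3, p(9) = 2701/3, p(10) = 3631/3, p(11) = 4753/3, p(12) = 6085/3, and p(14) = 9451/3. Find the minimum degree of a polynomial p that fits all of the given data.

Divided differences on the nodes 7, 8, 9, 10, 11, 12, 14:
  order 0: 1345/3  1945/3  2701/3  3631/3  4753/3  6085/3  9451/3
  order 1: 200  252  310  374  444  561
  order 2: 26  29  32  35  39
  order 3: 1  1  1  1
  order 4: 0  0  0
  order 5: 0  0
  order 6: 0
The order-3 divided differences are all 1 (nonzero) and every higher order vanishes, so the data lies on a polynomial of degree exactly 3.

3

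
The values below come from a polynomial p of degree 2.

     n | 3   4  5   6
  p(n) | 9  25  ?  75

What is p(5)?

On equispaced nodes a degree-2 polynomial has vanishing third forward difference, so
  - p(3) + 3·p(4) - 3·p(5) + p(6) = 0.
Substituting the known values and solving for p(5):
  -3·p(5) = -141
  p(5) = 47.

47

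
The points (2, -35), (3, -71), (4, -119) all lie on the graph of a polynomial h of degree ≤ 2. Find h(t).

h(t) = -6t^2 - 6t + 1

Write h(t) = at^2 + bt + c. Substituting each data point gives a linear system:
  4a + 2b + c = -35
  9a + 3b + c = -71
  16a + 4b + c = -119
Solving the system yields a = -6, b = -6, c = 1.
So h(t) = -6t² - 6t + 1.
Check: h(4) = -119. ✓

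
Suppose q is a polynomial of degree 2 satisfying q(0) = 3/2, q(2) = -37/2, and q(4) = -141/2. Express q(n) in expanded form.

Write q(n) = an^2 + bn + c. Substituting each data point gives a linear system:
  c = 3/2
  4a + 2b + c = -37/2
  16a + 4b + c = -141/2
Solving the system yields a = -4, b = -2, c = 3/2.
So q(n) = -4n² - 2n + 3/2.
Check: q(0) = 3/2. ✓

q(n) = -4n^2 - 2n + 3/2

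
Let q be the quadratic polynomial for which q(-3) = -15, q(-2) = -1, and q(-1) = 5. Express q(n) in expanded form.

q(n) = -4n^2 - 6n + 3

Write q(n) = an^2 + bn + c. Substituting each data point gives a linear system:
  9a - 3b + c = -15
  4a - 2b + c = -1
  a - b + c = 5
Solving the system yields a = -4, b = -6, c = 3.
So q(n) = -4n² - 6n + 3.
Check: q(-2) = -1. ✓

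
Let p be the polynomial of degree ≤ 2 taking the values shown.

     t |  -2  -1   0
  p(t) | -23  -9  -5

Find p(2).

-27

Write p(t) = at^2 + bt + c. Substituting each data point gives a linear system:
  4a - 2b + c = -23
  a - b + c = -9
  c = -5
Solving the system yields a = -5, b = -1, c = -5.
So p(t) = -5t^2 - t - 5.
Then p(2) = -27.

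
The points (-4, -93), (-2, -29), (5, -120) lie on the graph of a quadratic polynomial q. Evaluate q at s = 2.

Using the Lagrange interpolation formula with nodes -4, -2, 5:
  L_0(s) = (s + 2)(s - 5) / 18
  L_1(s) = (s + 4)(s - 5) / -14
  L_2(s) = (s + 4)(s + 2) / 63
Then q(s) = -93·L_0(s) - 29·L_1(s) - 120·L_2(s).
Expanding and collecting terms gives q(s) = -5s² + 2s - 5.
Evaluating at s = 2: q(2) = -21.

-21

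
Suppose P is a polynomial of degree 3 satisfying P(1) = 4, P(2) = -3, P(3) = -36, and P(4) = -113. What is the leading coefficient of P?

Write P(n) = an^3 + bn^2 + cn + d. Substituting each data point gives a linear system:
  a + b + c + d = 4
  8a + 4b + 2c + d = -3
  27a + 9b + 3c + d = -36
  64a + 16b + 4c + d = -113
Solving the system yields a = -3, b = 5, c = -1, d = 3.
So P(n) = -3n³ + 5n² - n + 3.
The leading coefficient is -3.

-3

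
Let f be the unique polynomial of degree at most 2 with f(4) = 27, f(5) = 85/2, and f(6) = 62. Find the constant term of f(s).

5

Write f(s) = as^2 + bs + c. Substituting each data point gives a linear system:
  16a + 4b + c = 27
  25a + 5b + c = 85/2
  36a + 6b + c = 62
Solving the system yields a = 2, b = -5/2, c = 5.
So f(s) = 2s^2 - (5/2)s + 5.
The constant term is 5.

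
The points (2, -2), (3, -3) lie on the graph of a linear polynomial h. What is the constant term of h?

0

Write h(u) = au + b. Substituting each data point gives a linear system:
  2a + b = -2
  3a + b = -3
Solving the system yields a = -1, b = 0.
So h(u) = -u.
The constant term is 0.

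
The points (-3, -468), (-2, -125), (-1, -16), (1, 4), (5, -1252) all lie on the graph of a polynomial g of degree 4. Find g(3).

Write g(s) = as^4 + bs^3 + cs^2 + ds + e. Substituting each data point gives a linear system:
  81a - 27b + 9c - 3d + e = -468
  16a - 8b + 4c - 2d + e = -125
  a - b + c - d + e = -16
  a + b + c + d + e = 4
  625a + 125b + 25c + 5d + e = -1252
Solving the system yields a = -3, b = 6, c = -6, d = 4, e = 3.
So g(s) = -3s^4 + 6s^3 - 6s^2 + 4s + 3.
Then g(3) = -120.

-120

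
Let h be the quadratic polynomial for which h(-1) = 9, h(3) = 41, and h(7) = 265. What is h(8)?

Write h(n) = an^2 + bn + c. Substituting each data point gives a linear system:
  a - b + c = 9
  9a + 3b + c = 41
  49a + 7b + c = 265
Solving the system yields a = 6, b = -4, c = -1.
So h(n) = 6n^2 - 4n - 1.
Then h(8) = 351.

351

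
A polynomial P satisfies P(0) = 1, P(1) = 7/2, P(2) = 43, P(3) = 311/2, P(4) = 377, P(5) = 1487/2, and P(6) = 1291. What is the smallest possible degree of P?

Forward differences of the values at x = 0, 1, 2, 3, 4, 5, 6:
  P  : 1  7/2  43  311/2  377  1487/2  1291
  Δ  : 5/2  79/2  225/2  443/2  733/2  1095/2
  Δ^2: 37  73  109  145  181
  Δ^3: 36  36  36  36
  Δ^4: 0  0  0
  Δ^5: 0  0
  Δ^6: 0
The third differences are constant (36) and nonzero, while all higher differences vanish, so the minimal degree is 3.

3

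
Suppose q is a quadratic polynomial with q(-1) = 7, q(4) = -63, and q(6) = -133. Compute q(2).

Using the Lagrange interpolation formula with nodes -1, 4, 6:
  L_0(x) = (x - 4)(x - 6) / 35
  L_1(x) = (x + 1)(x - 6) / -10
  L_2(x) = (x + 1)(x - 4) / 14
Then q(x) = 7·L_0(x) - 63·L_1(x) - 133·L_2(x).
Expanding and collecting terms gives q(x) = -3x^2 - 5x + 5.
Evaluating at x = 2: q(2) = -17.

-17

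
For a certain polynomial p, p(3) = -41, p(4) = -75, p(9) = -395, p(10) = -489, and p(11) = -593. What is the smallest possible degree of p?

2

Divided differences on the nodes 3, 4, 9, 10, 11:
  order 0: -41  -75  -395  -489  -593
  order 1: -34  -64  -94  -104
  order 2: -5  -5  -5
  order 3: 0  0
  order 4: 0
The order-2 divided differences are all -5 (nonzero) and every higher order vanishes, so the data lies on a polynomial of degree exactly 2.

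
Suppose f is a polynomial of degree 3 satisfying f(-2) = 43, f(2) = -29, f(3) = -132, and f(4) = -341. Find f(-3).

156

Write f(t) = at^3 + bt^2 + ct + d. Substituting each data point gives a linear system:
  -8a + 4b - 2c + d = 43
  8a + 4b + 2c + d = -29
  27a + 9b + 3c + d = -132
  64a + 16b + 4c + d = -341
Solving the system yields a = -6, b = 1, c = 6, d = 3.
So f(t) = -6t³ + t² + 6t + 3.
Then f(-3) = 156.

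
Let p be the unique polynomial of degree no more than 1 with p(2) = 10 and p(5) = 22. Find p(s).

p(s) = 4s + 2

Using the Lagrange interpolation formula with nodes 2, 5:
  L_0(s) = (s - 5) / -3
  L_1(s) = (s - 2) / 3
Then p(s) = 10·L_0(s) + 22·L_1(s).
Expanding and collecting terms gives p(s) = 4s + 2.
Check: p(2) = 10. ✓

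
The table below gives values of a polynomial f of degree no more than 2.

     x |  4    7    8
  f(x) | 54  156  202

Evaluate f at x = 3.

Write f(x) = ax^2 + bx + c. Substituting each data point gives a linear system:
  16a + 4b + c = 54
  49a + 7b + c = 156
  64a + 8b + c = 202
Solving the system yields a = 3, b = 1, c = 2.
So f(x) = 3x^2 + x + 2.
Then f(3) = 32.

32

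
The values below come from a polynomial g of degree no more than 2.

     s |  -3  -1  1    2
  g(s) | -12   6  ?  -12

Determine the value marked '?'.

0

The 3 known points determine the degree-2 polynomial uniquely.
Write g(s) = as^2 + bs + c. Substituting each data point gives a linear system:
  9a - 3b + c = -12
  a - b + c = 6
  4a + 2b + c = -12
Solving the system yields a = -3, b = -3, c = 6.
So g(s) = -3s^2 - 3s + 6.
Then g(1) = 0.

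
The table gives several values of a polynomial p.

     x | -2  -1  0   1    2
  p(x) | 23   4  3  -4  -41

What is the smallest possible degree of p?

Forward differences of the values at x = -2, -1, 0, 1, 2:
  p  : 23  4  3  -4  -41
  Δ  : -19  -1  -7  -37
  Δ^2: 18  -6  -30
  Δ^3: -24  -24
  Δ^4: 0
The third differences are constant (-24) and nonzero, while all higher differences vanish, so the minimal degree is 3.

3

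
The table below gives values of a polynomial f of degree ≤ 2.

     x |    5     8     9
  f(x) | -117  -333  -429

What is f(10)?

-537

Write f(x) = ax^2 + bx + c. Substituting each data point gives a linear system:
  25a + 5b + c = -117
  64a + 8b + c = -333
  81a + 9b + c = -429
Solving the system yields a = -6, b = 6, c = 3.
So f(x) = -6x² + 6x + 3.
Then f(10) = -537.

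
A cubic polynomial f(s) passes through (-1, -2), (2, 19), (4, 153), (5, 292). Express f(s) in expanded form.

Using the Lagrange interpolation formula with nodes -1, 2, 4, 5:
  L_0(s) = (s - 2)(s - 4)(s - 5) / -90
  L_1(s) = (s + 1)(s - 4)(s - 5) / 18
  L_2(s) = (s + 1)(s - 2)(s - 5) / -10
  L_3(s) = (s + 1)(s - 2)(s - 4) / 18
Then f(s) = -2·L_0(s) + 19·L_1(s) + 153·L_2(s) + 292·L_3(s).
Expanding and collecting terms gives f(s) = 2s^3 + 2s^2 - s - 3.
Check: f(2) = 19. ✓

f(s) = 2s^3 + 2s^2 - s - 3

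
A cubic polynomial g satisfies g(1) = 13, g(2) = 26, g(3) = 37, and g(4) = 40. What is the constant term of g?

Write g(x) = ax^3 + bx^2 + cx + d. Substituting each data point gives a linear system:
  a + b + c + d = 13
  8a + 4b + 2c + d = 26
  27a + 9b + 3c + d = 37
  64a + 16b + 4c + d = 40
Solving the system yields a = -1, b = 5, c = 5, d = 4.
So g(x) = -x^3 + 5x^2 + 5x + 4.
The constant term is 4.

4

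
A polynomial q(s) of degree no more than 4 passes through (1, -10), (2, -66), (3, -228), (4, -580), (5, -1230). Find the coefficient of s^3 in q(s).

Write q(s) = as^4 + bs^3 + cs^2 + ds + e. Substituting each data point gives a linear system:
  a + b + c + d + e = -10
  16a + 8b + 4c + 2d + e = -66
  81a + 27b + 9c + 3d + e = -228
  256a + 64b + 16c + 4d + e = -580
  625a + 125b + 25c + 5d + e = -1230
Solving the system yields a = -1, b = -4, c = -4, d = -1, e = 0.
So q(s) = -s^4 - 4s^3 - 4s^2 - s.
The coefficient of s^3 is -4.

-4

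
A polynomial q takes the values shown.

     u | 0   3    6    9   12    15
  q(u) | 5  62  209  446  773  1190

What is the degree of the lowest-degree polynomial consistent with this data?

2

Forward differences of the values at u = 0, 3, 6, 9, 12, 15:
  q  : 5  62  209  446  773  1190
  Δ  : 57  147  237  327  417
  Δ^2: 90  90  90  90
  Δ^3: 0  0  0
  Δ^4: 0  0
  Δ^5: 0
The second differences are constant (90) and nonzero, while all higher differences vanish, so the minimal degree is 2.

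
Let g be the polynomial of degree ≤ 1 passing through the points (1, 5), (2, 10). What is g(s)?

g(s) = 5s

Using the Lagrange interpolation formula with nodes 1, 2:
  L_0(s) = (s - 2) / -1
  L_1(s) = (s - 1) / 1
Then g(s) = 5·L_0(s) + 10·L_1(s).
Expanding and collecting terms gives g(s) = 5s.
Check: g(1) = 5. ✓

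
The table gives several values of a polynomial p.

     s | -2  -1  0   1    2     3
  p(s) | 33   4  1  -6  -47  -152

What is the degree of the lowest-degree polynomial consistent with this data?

Forward differences of the values at s = -2, -1, 0, 1, 2, 3:
  p  : 33  4  1  -6  -47  -152
  Δ  : -29  -3  -7  -41  -105
  Δ^2: 26  -4  -34  -64
  Δ^3: -30  -30  -30
  Δ^4: 0  0
  Δ^5: 0
The third differences are constant (-30) and nonzero, while all higher differences vanish, so the minimal degree is 3.

3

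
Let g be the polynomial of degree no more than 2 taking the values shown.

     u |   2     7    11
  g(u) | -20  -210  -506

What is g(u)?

g(u) = -4u^2 - 2u

Write g(u) = au^2 + bu + c. Substituting each data point gives a linear system:
  4a + 2b + c = -20
  49a + 7b + c = -210
  121a + 11b + c = -506
Solving the system yields a = -4, b = -2, c = 0.
So g(u) = -4u^2 - 2u.
Check: g(2) = -20. ✓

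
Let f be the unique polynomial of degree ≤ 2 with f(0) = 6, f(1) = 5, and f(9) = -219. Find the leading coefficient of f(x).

Write f(x) = ax^2 + bx + c. Substituting each data point gives a linear system:
  c = 6
  a + b + c = 5
  81a + 9b + c = -219
Solving the system yields a = -3, b = 2, c = 6.
So f(x) = -3x^2 + 2x + 6.
The leading coefficient is -3.

-3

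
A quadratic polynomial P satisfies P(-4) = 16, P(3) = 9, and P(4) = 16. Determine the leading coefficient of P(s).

Write P(s) = as^2 + bs + c. Substituting each data point gives a linear system:
  16a - 4b + c = 16
  9a + 3b + c = 9
  16a + 4b + c = 16
Solving the system yields a = 1, b = 0, c = 0.
So P(s) = s².
The leading coefficient is 1.

1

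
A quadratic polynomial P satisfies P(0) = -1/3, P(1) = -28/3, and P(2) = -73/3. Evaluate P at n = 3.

-136/3

Write P(n) = an^2 + bn + c. Substituting each data point gives a linear system:
  c = -1/3
  a + b + c = -28/3
  4a + 2b + c = -73/3
Solving the system yields a = -3, b = -6, c = -1/3.
So P(n) = -3n^2 - 6n - 1/3.
Then P(3) = -136/3.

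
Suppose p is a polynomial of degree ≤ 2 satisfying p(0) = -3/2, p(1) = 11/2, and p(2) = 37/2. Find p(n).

Write p(n) = an^2 + bn + c. Substituting each data point gives a linear system:
  c = -3/2
  a + b + c = 11/2
  4a + 2b + c = 37/2
Solving the system yields a = 3, b = 4, c = -3/2.
So p(n) = 3n² + 4n - 3/2.
Check: p(1) = 11/2. ✓

p(n) = 3n^2 + 4n - 3/2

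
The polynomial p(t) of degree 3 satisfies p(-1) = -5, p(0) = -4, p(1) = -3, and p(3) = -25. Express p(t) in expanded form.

Write p(t) = at^3 + bt^2 + ct + d. Substituting each data point gives a linear system:
  -a + b - c + d = -5
  d = -4
  a + b + c + d = -3
  27a + 9b + 3c + d = -25
Solving the system yields a = -1, b = 0, c = 2, d = -4.
So p(t) = -t^3 + 2t - 4.
Check: p(3) = -25. ✓

p(t) = -t^3 + 2t - 4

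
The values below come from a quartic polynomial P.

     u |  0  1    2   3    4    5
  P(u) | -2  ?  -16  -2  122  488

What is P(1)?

On equispaced nodes a degree-4 polynomial has vanishing fifth forward difference, so
  - P(0) + 5·P(1) - 10·P(2) + 10·P(3) - 5·P(4) + P(5) = 0.
Substituting the known values and solving for P(1):
  5·P(1) = -20
  P(1) = -4.

-4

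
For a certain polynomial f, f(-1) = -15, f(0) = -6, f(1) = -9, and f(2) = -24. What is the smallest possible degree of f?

2

Forward differences of the values at s = -1, 0, 1, 2:
  f  : -15  -6  -9  -24
  Δ  : 9  -3  -15
  Δ^2: -12  -12
  Δ^3: 0
The second differences are constant (-12) and nonzero, while all higher differences vanish, so the minimal degree is 2.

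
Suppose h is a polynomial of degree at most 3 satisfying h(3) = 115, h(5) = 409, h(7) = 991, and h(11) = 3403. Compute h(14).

Using the Lagrange interpolation formula with nodes 3, 5, 7, 11:
  L_0(n) = (n - 5)(n - 7)(n - 11) / -64
  L_1(n) = (n - 3)(n - 7)(n - 11) / 24
  L_2(n) = (n - 3)(n - 5)(n - 11) / -32
  L_3(n) = (n - 3)(n - 5)(n - 7) / 192
Then h(n) = 115·L_0(n) + 409·L_1(n) + 991·L_2(n) + 3403·L_3(n).
Expanding and collecting terms gives h(n) = 2n^3 + 6n^2 + n + 4.
Evaluating at n = 14: h(14) = 6682.

6682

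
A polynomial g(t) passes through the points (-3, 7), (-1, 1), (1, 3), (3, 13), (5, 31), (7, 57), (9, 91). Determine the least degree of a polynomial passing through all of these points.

2

Forward differences of the values at t = -3, -1, 1, 3, 5, 7, 9:
  g  : 7  1  3  13  31  57  91
  Δ  : -6  2  10  18  26  34
  Δ^2: 8  8  8  8  8
  Δ^3: 0  0  0  0
  Δ^4: 0  0  0
  Δ^5: 0  0
  Δ^6: 0
The second differences are constant (8) and nonzero, while all higher differences vanish, so the minimal degree is 2.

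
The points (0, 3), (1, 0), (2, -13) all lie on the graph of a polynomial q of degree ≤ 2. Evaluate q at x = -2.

Forward differences of the values at x = 0, 1, 2:
  q  : 3  0  -13
  Δ  : -3  -13
  Δ^2: -10
The second differences are constant, confirming degree 2.
Interpolating (Newton forward form) and evaluating at x = -2 gives q(-2) = -21.

-21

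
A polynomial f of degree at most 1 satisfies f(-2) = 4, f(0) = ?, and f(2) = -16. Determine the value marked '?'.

-6

The 2 known points determine the degree-1 polynomial uniquely.
Write f(x) = ax + b. Substituting each data point gives a linear system:
  -2a + b = 4
  2a + b = -16
Solving the system yields a = -5, b = -6.
So f(x) = -5x - 6.
Then f(0) = -6.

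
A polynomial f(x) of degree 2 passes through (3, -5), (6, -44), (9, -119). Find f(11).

-189

Using the Lagrange interpolation formula with nodes 3, 6, 9:
  L_0(x) = (x - 6)(x - 9) / 18
  L_1(x) = (x - 3)(x - 9) / -9
  L_2(x) = (x - 3)(x - 6) / 18
Then f(x) = -5·L_0(x) - 44·L_1(x) - 119·L_2(x).
Expanding and collecting terms gives f(x) = -2x^2 + 5x - 2.
Evaluating at x = 11: f(11) = -189.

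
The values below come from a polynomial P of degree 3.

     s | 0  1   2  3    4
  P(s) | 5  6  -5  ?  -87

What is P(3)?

On equispaced nodes a degree-3 polynomial has vanishing fourth forward difference, so
  P(0) - 4·P(1) + 6·P(2) - 4·P(3) + P(4) = 0.
Substituting the known values and solving for P(3):
  -4·P(3) = 136
  P(3) = -34.

-34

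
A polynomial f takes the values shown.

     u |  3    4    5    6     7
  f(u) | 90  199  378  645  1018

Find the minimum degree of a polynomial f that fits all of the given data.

3

Forward differences of the values at u = 3, 4, 5, 6, 7:
  f  : 90  199  378  645  1018
  Δ  : 109  179  267  373
  Δ^2: 70  88  106
  Δ^3: 18  18
  Δ^4: 0
The third differences are constant (18) and nonzero, while all higher differences vanish, so the minimal degree is 3.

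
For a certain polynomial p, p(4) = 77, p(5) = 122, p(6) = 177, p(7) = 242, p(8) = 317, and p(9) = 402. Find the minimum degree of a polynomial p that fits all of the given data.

Forward differences of the values at x = 4, 5, 6, 7, 8, 9:
  p  : 77  122  177  242  317  402
  Δ  : 45  55  65  75  85
  Δ^2: 10  10  10  10
  Δ^3: 0  0  0
  Δ^4: 0  0
  Δ^5: 0
The second differences are constant (10) and nonzero, while all higher differences vanish, so the minimal degree is 2.

2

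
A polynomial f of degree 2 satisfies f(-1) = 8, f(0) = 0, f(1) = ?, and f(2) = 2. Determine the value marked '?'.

On equispaced nodes a degree-2 polynomial has vanishing third forward difference, so
  - f(-1) + 3·f(0) - 3·f(1) + f(2) = 0.
Substituting the known values and solving for f(1):
  -3·f(1) = 6
  f(1) = -2.

-2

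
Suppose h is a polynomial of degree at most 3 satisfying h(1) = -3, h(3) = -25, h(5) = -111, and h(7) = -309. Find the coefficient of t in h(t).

-2

Write h(t) = at^3 + bt^2 + ct + d. Substituting each data point gives a linear system:
  a + b + c + d = -3
  27a + 9b + 3c + d = -25
  125a + 25b + 5c + d = -111
  343a + 49b + 7c + d = -309
Solving the system yields a = -1, b = 1, c = -2, d = -1.
So h(t) = -t³ + t² - 2t - 1.
The coefficient of t is -2.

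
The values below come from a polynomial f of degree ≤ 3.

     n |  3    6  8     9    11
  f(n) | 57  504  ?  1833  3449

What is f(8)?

The 4 known points determine the degree-3 polynomial uniquely.
Write f(n) = an^3 + bn^2 + cn + d. Substituting each data point gives a linear system:
  27a + 9b + 3c + d = 57
  216a + 36b + 6c + d = 504
  729a + 81b + 9c + d = 1833
  1331a + 121b + 11c + d = 3449
Solving the system yields a = 3, b = -5, c = 5, d = 6.
So f(n) = 3n^3 - 5n^2 + 5n + 6.
Then f(8) = 1262.

1262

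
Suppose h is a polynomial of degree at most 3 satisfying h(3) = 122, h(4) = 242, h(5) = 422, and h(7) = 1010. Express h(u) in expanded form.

h(u) = 2u^3 + 6u^2 + 4u + 2

Write h(u) = au^3 + bu^2 + cu + d. Substituting each data point gives a linear system:
  27a + 9b + 3c + d = 122
  64a + 16b + 4c + d = 242
  125a + 25b + 5c + d = 422
  343a + 49b + 7c + d = 1010
Solving the system yields a = 2, b = 6, c = 4, d = 2.
So h(u) = 2u^3 + 6u^2 + 4u + 2.
Check: h(4) = 242. ✓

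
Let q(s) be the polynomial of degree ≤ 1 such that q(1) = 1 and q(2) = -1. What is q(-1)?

5

Write q(s) = as + b. Substituting each data point gives a linear system:
  a + b = 1
  2a + b = -1
Solving the system yields a = -2, b = 3.
So q(s) = -2s + 3.
Then q(-1) = 5.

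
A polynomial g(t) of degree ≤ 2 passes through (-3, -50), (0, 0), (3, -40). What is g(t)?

g(t) = -5t^2 + (5/3)t

Write g(t) = at^2 + bt + c. Substituting each data point gives a linear system:
  9a - 3b + c = -50
  c = 0
  9a + 3b + c = -40
Solving the system yields a = -5, b = 5/3, c = 0.
So g(t) = -5t² + (5/3)t.
Check: g(-3) = -50. ✓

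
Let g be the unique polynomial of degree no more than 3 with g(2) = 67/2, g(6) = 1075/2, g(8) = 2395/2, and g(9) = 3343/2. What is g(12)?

Write g(t) = at^3 + bt^2 + ct + d. Substituting each data point gives a linear system:
  8a + 4b + 2c + d = 67/2
  216a + 36b + 6c + d = 1075/2
  512a + 64b + 8c + d = 2395/2
  729a + 81b + 9c + d = 3343/2
Solving the system yields a = 2, b = 2, c = 6, d = -5/2.
So g(t) = 2t^3 + 2t^2 + 6t - 5/2.
Then g(12) = 7627/2.

7627/2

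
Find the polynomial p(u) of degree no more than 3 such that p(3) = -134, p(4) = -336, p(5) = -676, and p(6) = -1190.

Using the Lagrange interpolation formula with nodes 3, 4, 5, 6:
  L_0(u) = (u - 4)(u - 5)(u - 6) / -6
  L_1(u) = (u - 3)(u - 5)(u - 6) / 2
  L_2(u) = (u - 3)(u - 4)(u - 6) / -2
  L_3(u) = (u - 3)(u - 4)(u - 5) / 6
Then p(u) = -134·L_0(u) - 336·L_1(u) - 676·L_2(u) - 1190·L_3(u).
Expanding and collecting terms gives p(u) = -6u^3 + 3u^2 - u + 4.
Check: p(3) = -134. ✓

p(u) = -6u^3 + 3u^2 - u + 4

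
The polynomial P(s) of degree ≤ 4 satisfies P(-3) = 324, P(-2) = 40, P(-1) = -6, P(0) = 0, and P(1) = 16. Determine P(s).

P(s) = 6s^4 + 5s^3 - s^2 + 6s

Using the Lagrange interpolation formula with nodes -3, -2, -1, 0, 1:
  L_0(s) = (s + 2)(s + 1)s(s - 1) / 24
  L_1(s) = (s + 3)(s + 1)s(s - 1) / -6
  L_2(s) = (s + 3)(s + 2)s(s - 1) / 4
  L_3(s) = (s + 3)(s + 2)(s + 1)(s - 1) / -6
  L_4(s) = (s + 3)(s + 2)(s + 1)s / 24
Then P(s) = 324·L_0(s) + 40·L_1(s) - 6·L_2(s) + 0·L_3(s) + 16·L_4(s).
Expanding and collecting terms gives P(s) = 6s⁴ + 5s³ - s² + 6s.
Check: P(1) = 16. ✓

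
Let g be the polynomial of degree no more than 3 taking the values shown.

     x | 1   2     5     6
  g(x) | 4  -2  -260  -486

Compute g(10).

-2570

Using the Lagrange interpolation formula with nodes 1, 2, 5, 6:
  L_0(x) = (x - 2)(x - 5)(x - 6) / -20
  L_1(x) = (x - 1)(x - 5)(x - 6) / 12
  L_2(x) = (x - 1)(x - 2)(x - 6) / -12
  L_3(x) = (x - 1)(x - 2)(x - 5) / 20
Then g(x) = 4·L_0(x) - 2·L_1(x) - 260·L_2(x) - 486·L_3(x).
Expanding and collecting terms gives g(x) = -3x³ + 4x² + 3x.
Evaluating at x = 10: g(10) = -2570.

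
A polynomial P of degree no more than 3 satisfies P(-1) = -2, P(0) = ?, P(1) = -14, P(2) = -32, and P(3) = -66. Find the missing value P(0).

-6

The 4 known points determine the degree-3 polynomial uniquely.
Write P(t) = at^3 + bt^2 + ct + d. Substituting each data point gives a linear system:
  -a + b - c + d = -2
  a + b + c + d = -14
  8a + 4b + 2c + d = -32
  27a + 9b + 3c + d = -66
Solving the system yields a = -1, b = -2, c = -5, d = -6.
So P(t) = -t^3 - 2t^2 - 5t - 6.
Then P(0) = -6.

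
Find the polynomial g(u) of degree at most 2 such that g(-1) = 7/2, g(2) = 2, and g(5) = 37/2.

Write g(u) = au^2 + bu + c. Substituting each data point gives a linear system:
  a - b + c = 7/2
  4a + 2b + c = 2
  25a + 5b + c = 37/2
Solving the system yields a = 1, b = -3/2, c = 1.
So g(u) = u^2 - (3/2)u + 1.
Check: g(5) = 37/2. ✓

g(u) = u^2 - (3/2)u + 1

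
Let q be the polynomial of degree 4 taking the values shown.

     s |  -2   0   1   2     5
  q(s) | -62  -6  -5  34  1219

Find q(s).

Write q(s) = as^4 + bs^3 + cs^2 + ds + e. Substituting each data point gives a linear system:
  16a - 8b + 4c - 2d + e = -62
  e = -6
  a + b + c + d + e = -5
  16a + 8b + 4c + 2d + e = 34
  625a + 125b + 25c + 5d + e = 1219
Solving the system yields a = 1, b = 6, c = -6, d = 0, e = -6.
So q(s) = s^4 + 6s^3 - 6s^2 - 6.
Check: q(5) = 1219. ✓

q(s) = s^4 + 6s^3 - 6s^2 - 6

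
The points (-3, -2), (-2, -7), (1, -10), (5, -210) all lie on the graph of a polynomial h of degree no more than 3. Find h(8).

Using the Lagrange interpolation formula with nodes -3, -2, 1, 5:
  L_0(t) = (t + 2)(t - 1)(t - 5) / -32
  L_1(t) = (t + 3)(t - 1)(t - 5) / 21
  L_2(t) = (t + 3)(t + 2)(t - 5) / -48
  L_3(t) = (t + 3)(t + 2)(t - 1) / 224
Then h(t) = -2·L_0(t) - 7·L_1(t) - 10·L_2(t) - 210·L_3(t).
Expanding and collecting terms gives h(t) = -t^3 - 3t^2 - t - 5.
Evaluating at t = 8: h(8) = -717.

-717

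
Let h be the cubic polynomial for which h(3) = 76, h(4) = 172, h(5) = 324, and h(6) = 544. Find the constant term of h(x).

4

Write h(x) = ax^3 + bx^2 + cx + d. Substituting each data point gives a linear system:
  27a + 9b + 3c + d = 76
  64a + 16b + 4c + d = 172
  125a + 25b + 5c + d = 324
  216a + 36b + 6c + d = 544
Solving the system yields a = 2, b = 4, c = -6, d = 4.
So h(x) = 2x^3 + 4x^2 - 6x + 4.
The constant term is 4.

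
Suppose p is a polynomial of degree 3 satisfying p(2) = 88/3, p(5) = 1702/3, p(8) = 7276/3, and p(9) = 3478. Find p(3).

Write p(n) = an^3 + bn^2 + cn + d. Substituting each data point gives a linear system:
  8a + 4b + 2c + d = 88/3
  125a + 25b + 5c + d = 1702/3
  512a + 64b + 8c + d = 7276/3
  729a + 81b + 9c + d = 3478
Solving the system yields a = 5, b = -5/3, c = -4, d = 4.
So p(n) = 5n³ - (5/3)n² - 4n + 4.
Then p(3) = 112.

112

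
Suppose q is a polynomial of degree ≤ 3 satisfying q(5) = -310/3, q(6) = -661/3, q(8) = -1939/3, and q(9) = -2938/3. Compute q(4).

-103/3

Using the Lagrange interpolation formula with nodes 5, 6, 8, 9:
  L_0(u) = (u - 6)(u - 8)(u - 9) / -12
  L_1(u) = (u - 5)(u - 8)(u - 9) / 6
  L_2(u) = (u - 5)(u - 6)(u - 9) / -6
  L_3(u) = (u - 5)(u - 6)(u - 8) / 12
Then q(u) = -310/3·L_0(u) - 661/3·L_1(u) - 1939/3·L_2(u) - 2938/3·L_3(u).
Expanding and collecting terms gives q(u) = -2u^3 + 6u^2 - u + 5/3.
Evaluating at u = 4: q(4) = -103/3.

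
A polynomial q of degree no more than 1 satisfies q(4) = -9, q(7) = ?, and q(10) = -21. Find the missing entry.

-15

On equispaced nodes a degree-1 polynomial has vanishing second forward difference, so
  q(4) - 2·q(7) + q(10) = 0.
Substituting the known values and solving for q(7):
  -2·q(7) = 30
  q(7) = -15.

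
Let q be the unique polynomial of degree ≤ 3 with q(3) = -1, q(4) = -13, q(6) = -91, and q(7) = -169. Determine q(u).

q(u) = -u^3 + 4u^2 - 3u - 1

Write q(u) = au^3 + bu^2 + cu + d. Substituting each data point gives a linear system:
  27a + 9b + 3c + d = -1
  64a + 16b + 4c + d = -13
  216a + 36b + 6c + d = -91
  343a + 49b + 7c + d = -169
Solving the system yields a = -1, b = 4, c = -3, d = -1.
So q(u) = -u^3 + 4u^2 - 3u - 1.
Check: q(4) = -13. ✓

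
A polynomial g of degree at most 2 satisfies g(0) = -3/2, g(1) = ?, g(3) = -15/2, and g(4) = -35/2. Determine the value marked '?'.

1/2

The 3 known points determine the degree-2 polynomial uniquely.
Write g(s) = as^2 + bs + c. Substituting each data point gives a linear system:
  c = -3/2
  9a + 3b + c = -15/2
  16a + 4b + c = -35/2
Solving the system yields a = -2, b = 4, c = -3/2.
So g(s) = -2s^2 + 4s - 3/2.
Then g(1) = 1/2.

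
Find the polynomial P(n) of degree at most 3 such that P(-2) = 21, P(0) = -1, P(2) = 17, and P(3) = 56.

P(n) = n^3 + 5n^2 - 5n - 1

Write P(n) = an^3 + bn^2 + cn + d. Substituting each data point gives a linear system:
  -8a + 4b - 2c + d = 21
  d = -1
  8a + 4b + 2c + d = 17
  27a + 9b + 3c + d = 56
Solving the system yields a = 1, b = 5, c = -5, d = -1.
So P(n) = n^3 + 5n^2 - 5n - 1.
Check: P(-2) = 21. ✓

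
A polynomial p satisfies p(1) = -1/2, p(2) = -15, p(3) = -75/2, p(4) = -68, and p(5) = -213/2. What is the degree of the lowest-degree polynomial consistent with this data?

2

Forward differences of the values at t = 1, 2, 3, 4, 5:
  p  : -1/2  -15  -75/2  -68  -213/2
  Δ  : -29/2  -45/2  -61/2  -77/2
  Δ^2: -8  -8  -8
  Δ^3: 0  0
  Δ^4: 0
The second differences are constant (-8) and nonzero, while all higher differences vanish, so the minimal degree is 2.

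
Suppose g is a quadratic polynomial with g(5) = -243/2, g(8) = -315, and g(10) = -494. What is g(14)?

Using the Lagrange interpolation formula with nodes 5, 8, 10:
  L_0(u) = (u - 8)(u - 10) / 15
  L_1(u) = (u - 5)(u - 10) / -6
  L_2(u) = (u - 5)(u - 8) / 10
Then g(u) = -243/2·L_0(u) - 315·L_1(u) - 494·L_2(u).
Expanding and collecting terms gives g(u) = -5u^2 + (1/2)u + 1.
Evaluating at u = 14: g(14) = -972.

-972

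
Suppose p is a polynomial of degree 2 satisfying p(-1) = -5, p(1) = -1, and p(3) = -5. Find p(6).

-26

Write p(u) = au^2 + bu + c. Substituting each data point gives a linear system:
  a - b + c = -5
  a + b + c = -1
  9a + 3b + c = -5
Solving the system yields a = -1, b = 2, c = -2.
So p(u) = -u^2 + 2u - 2.
Then p(6) = -26.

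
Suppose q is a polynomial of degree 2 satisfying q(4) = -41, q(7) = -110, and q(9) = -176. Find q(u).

q(u) = -2u^2 - u - 5

Write q(u) = au^2 + bu + c. Substituting each data point gives a linear system:
  16a + 4b + c = -41
  49a + 7b + c = -110
  81a + 9b + c = -176
Solving the system yields a = -2, b = -1, c = -5.
So q(u) = -2u² - u - 5.
Check: q(9) = -176. ✓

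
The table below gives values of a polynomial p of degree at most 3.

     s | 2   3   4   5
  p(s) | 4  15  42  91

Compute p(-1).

7

Using the Lagrange interpolation formula with nodes 2, 3, 4, 5:
  L_0(s) = (s - 3)(s - 4)(s - 5) / -6
  L_1(s) = (s - 2)(s - 4)(s - 5) / 2
  L_2(s) = (s - 2)(s - 3)(s - 5) / -2
  L_3(s) = (s - 2)(s - 3)(s - 4) / 6
Then p(s) = 4·L_0(s) + 15·L_1(s) + 42·L_2(s) + 91·L_3(s).
Expanding and collecting terms gives p(s) = s^3 - s^2 - 3s + 6.
Evaluating at s = -1: p(-1) = 7.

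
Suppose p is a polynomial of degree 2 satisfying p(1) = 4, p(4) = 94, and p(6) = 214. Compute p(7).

Write p(t) = at^2 + bt + c. Substituting each data point gives a linear system:
  a + b + c = 4
  16a + 4b + c = 94
  36a + 6b + c = 214
Solving the system yields a = 6, b = 0, c = -2.
So p(t) = 6t² - 2.
Then p(7) = 292.

292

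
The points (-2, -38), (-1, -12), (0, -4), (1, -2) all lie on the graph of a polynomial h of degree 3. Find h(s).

Using the Lagrange interpolation formula with nodes -2, -1, 0, 1:
  L_0(s) = (s + 1)s(s - 1) / -6
  L_1(s) = (s + 2)s(s - 1) / 2
  L_2(s) = (s + 2)(s + 1)(s - 1) / -2
  L_3(s) = (s + 2)(s + 1)s / 6
Then h(s) = -38·L_0(s) - 12·L_1(s) - 4·L_2(s) - 2·L_3(s).
Expanding and collecting terms gives h(s) = 2s^3 - 3s^2 + 3s - 4.
Check: h(-1) = -12. ✓

h(s) = 2s^3 - 3s^2 + 3s - 4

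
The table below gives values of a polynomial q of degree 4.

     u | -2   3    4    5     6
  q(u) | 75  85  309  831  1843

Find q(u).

q(u) = 2u^4 - 4u^3 + 3u^2 + u + 1

Using the Lagrange interpolation formula with nodes -2, 3, 4, 5, 6:
  L_0(u) = (u - 3)(u - 4)(u - 5)(u - 6) / 1680
  L_1(u) = (u + 2)(u - 4)(u - 5)(u - 6) / -30
  L_2(u) = (u + 2)(u - 3)(u - 5)(u - 6) / 12
  L_3(u) = (u + 2)(u - 3)(u - 4)(u - 6) / -14
  L_4(u) = (u + 2)(u - 3)(u - 4)(u - 5) / 48
Then q(u) = 75·L_0(u) + 85·L_1(u) + 309·L_2(u) + 831·L_3(u) + 1843·L_4(u).
Expanding and collecting terms gives q(u) = 2u^4 - 4u^3 + 3u^2 + u + 1.
Check: q(3) = 85. ✓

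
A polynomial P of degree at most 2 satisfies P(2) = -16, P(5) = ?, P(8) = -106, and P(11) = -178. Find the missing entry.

The 3 known points determine the degree-2 polynomial uniquely.
Write P(n) = an^2 + bn + c. Substituting each data point gives a linear system:
  4a + 2b + c = -16
  64a + 8b + c = -106
  121a + 11b + c = -178
Solving the system yields a = -1, b = -5, c = -2.
So P(n) = -n² - 5n - 2.
Then P(5) = -52.

-52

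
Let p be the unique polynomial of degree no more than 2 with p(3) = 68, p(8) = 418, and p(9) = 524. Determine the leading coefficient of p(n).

Write p(n) = an^2 + bn + c. Substituting each data point gives a linear system:
  9a + 3b + c = 68
  64a + 8b + c = 418
  81a + 9b + c = 524
Solving the system yields a = 6, b = 4, c = 2.
So p(n) = 6n^2 + 4n + 2.
The leading coefficient is 6.

6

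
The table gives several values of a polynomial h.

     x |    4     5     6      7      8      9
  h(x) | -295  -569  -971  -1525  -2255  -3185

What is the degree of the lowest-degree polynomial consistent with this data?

3

Forward differences of the values at x = 4, 5, 6, 7, 8, 9:
  h  : -295  -569  -971  -1525  -2255  -3185
  Δ  : -274  -402  -554  -730  -930
  Δ^2: -128  -152  -176  -200
  Δ^3: -24  -24  -24
  Δ^4: 0  0
  Δ^5: 0
The third differences are constant (-24) and nonzero, while all higher differences vanish, so the minimal degree is 3.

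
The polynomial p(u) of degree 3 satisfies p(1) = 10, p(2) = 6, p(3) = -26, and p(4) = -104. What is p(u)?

Using the Lagrange interpolation formula with nodes 1, 2, 3, 4:
  L_0(u) = (u - 2)(u - 3)(u - 4) / -6
  L_1(u) = (u - 1)(u - 3)(u - 4) / 2
  L_2(u) = (u - 1)(u - 2)(u - 4) / -2
  L_3(u) = (u - 1)(u - 2)(u - 3) / 6
Then p(u) = 10·L_0(u) + 6·L_1(u) - 26·L_2(u) - 104·L_3(u).
Expanding and collecting terms gives p(u) = -3u³ + 4u² + 5u + 4.
Check: p(4) = -104. ✓

p(u) = -3u^3 + 4u^2 + 5u + 4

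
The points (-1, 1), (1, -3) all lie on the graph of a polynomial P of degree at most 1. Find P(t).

Write P(t) = at + b. Substituting each data point gives a linear system:
  -a + b = 1
  a + b = -3
Solving the system yields a = -2, b = -1.
So P(t) = -2t - 1.
Check: P(1) = -3. ✓

P(t) = -2t - 1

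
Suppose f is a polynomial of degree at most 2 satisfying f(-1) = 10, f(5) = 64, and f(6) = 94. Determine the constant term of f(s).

Write f(s) = as^2 + bs + c. Substituting each data point gives a linear system:
  a - b + c = 10
  25a + 5b + c = 64
  36a + 6b + c = 94
Solving the system yields a = 3, b = -3, c = 4.
So f(s) = 3s^2 - 3s + 4.
The constant term is 4.

4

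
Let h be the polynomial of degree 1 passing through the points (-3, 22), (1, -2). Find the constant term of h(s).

4

Write h(s) = as + b. Substituting each data point gives a linear system:
  -3a + b = 22
  a + b = -2
Solving the system yields a = -6, b = 4.
So h(s) = -6s + 4.
The constant term is 4.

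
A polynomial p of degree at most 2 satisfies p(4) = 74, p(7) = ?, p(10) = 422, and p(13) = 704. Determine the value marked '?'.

On equispaced nodes a degree-2 polynomial has vanishing third forward difference, so
  - p(4) + 3·p(7) - 3·p(10) + p(13) = 0.
Substituting the known values and solving for p(7):
  3·p(7) = 636
  p(7) = 212.

212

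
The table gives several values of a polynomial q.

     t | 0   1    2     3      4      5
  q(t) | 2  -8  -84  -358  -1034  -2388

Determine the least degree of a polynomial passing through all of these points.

4

Forward differences of the values at t = 0, 1, 2, 3, 4, 5:
  q  : 2  -8  -84  -358  -1034  -2388
  Δ  : -10  -76  -274  -676  -1354
  Δ^2: -66  -198  -402  -678
  Δ^3: -132  -204  -276
  Δ^4: -72  -72
  Δ^5: 0
The fourth differences are constant (-72) and nonzero, while all higher differences vanish, so the minimal degree is 4.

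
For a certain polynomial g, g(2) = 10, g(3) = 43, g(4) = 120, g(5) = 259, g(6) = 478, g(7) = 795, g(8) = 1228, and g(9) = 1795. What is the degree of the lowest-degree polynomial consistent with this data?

3

Forward differences of the values at x = 2, 3, 4, 5, 6, 7, 8, 9:
  g  : 10  43  120  259  478  795  1228  1795
  Δ  : 33  77  139  219  317  433  567
  Δ^2: 44  62  80  98  116  134
  Δ^3: 18  18  18  18  18
  Δ^4: 0  0  0  0
  Δ^5: 0  0  0
  Δ^6: 0  0
  Δ^7: 0
The third differences are constant (18) and nonzero, while all higher differences vanish, so the minimal degree is 3.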